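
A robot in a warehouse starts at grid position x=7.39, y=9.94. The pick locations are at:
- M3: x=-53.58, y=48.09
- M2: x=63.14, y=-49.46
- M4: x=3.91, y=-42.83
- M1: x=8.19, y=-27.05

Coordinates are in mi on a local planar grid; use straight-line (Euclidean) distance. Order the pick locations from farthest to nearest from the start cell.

Computing each straight-line distance from x=7.39, y=9.94:
M2 x=63.14, y=-49.46: 81.5 mi
M3 x=-53.58, y=48.09: 71.9 mi
M4 x=3.91, y=-42.83: 52.9 mi
M1 x=8.19, y=-27.05: 37.0 mi

M2, M3, M4, M1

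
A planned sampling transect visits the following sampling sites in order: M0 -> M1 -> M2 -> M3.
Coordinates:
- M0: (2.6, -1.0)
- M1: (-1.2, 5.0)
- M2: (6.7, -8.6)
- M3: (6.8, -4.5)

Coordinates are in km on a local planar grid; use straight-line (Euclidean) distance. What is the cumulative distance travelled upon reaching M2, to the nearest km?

Leg distances:
M0→M1: 7.1 km  (cumulative 7.1 km)
M1→M2: 15.7 km  (cumulative 22.8 km)
Cumulative distance at M2 ≈ 23 km.

23 km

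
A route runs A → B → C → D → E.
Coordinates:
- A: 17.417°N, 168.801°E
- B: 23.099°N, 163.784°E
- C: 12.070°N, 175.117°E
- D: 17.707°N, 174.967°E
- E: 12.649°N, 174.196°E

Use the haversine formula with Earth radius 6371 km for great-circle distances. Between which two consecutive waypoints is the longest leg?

B–C

Leg distances:
A→B: 820.2 km
B→C: 1714.9 km
C→D: 627.0 km
D→E: 568.5 km
The longest leg is B–C at 1714.9 km.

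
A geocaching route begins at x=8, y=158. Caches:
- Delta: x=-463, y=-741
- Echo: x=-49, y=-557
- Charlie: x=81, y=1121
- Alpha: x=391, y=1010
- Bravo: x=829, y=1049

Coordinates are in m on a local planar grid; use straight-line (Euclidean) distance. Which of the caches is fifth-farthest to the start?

Echo

Distance to each, sorted:
Bravo: 1211.6 m
Delta: 1014.9 m
Charlie: 965.8 m
Alpha: 934.1 m
Echo: 717.3 m
The fifth-farthest is Echo at 717.3 m.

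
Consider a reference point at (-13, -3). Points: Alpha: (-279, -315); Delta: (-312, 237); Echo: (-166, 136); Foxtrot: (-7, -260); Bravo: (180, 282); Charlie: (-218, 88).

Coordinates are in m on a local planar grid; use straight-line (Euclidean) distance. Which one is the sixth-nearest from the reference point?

Distances from the reference point ((-13, -3)):
Echo: 206.7 m
Charlie: 224.3 m
Foxtrot: 257.1 m
Bravo: 344.2 m
Delta: 383.4 m
Alpha: 410.0 m
The sixth-nearest is Alpha at 410.0 m.

Alpha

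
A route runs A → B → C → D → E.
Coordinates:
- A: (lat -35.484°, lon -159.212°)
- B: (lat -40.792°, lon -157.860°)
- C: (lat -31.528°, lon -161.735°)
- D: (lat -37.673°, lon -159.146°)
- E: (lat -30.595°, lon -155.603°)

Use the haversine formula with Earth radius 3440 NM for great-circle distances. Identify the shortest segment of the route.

A–B

Leg distances:
A→B: 325.0 NM
B→C: 586.9 NM
C→D: 390.4 NM
D→E: 459.9 NM
The shortest leg is A–B at 325.0 NM.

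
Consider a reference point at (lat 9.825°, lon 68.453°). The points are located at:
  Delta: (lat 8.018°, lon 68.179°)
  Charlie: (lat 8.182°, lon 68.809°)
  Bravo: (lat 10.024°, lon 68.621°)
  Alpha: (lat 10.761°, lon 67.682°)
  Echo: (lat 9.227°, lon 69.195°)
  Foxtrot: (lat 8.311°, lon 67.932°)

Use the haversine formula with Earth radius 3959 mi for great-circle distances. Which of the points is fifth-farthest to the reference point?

Distance to each, sorted:
Delta: 126.3 mi
Charlie: 116.1 mi
Foxtrot: 110.5 mi
Alpha: 83.2 mi
Echo: 65.3 mi
Bravo: 17.9 mi
The fifth-farthest is Echo at 65.3 mi.

Echo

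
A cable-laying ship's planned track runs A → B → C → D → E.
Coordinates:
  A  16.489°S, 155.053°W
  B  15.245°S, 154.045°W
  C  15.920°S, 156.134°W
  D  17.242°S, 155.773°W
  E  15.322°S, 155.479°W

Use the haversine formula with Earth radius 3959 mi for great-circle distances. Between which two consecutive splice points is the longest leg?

B–C

Leg distances:
A→B: 109.0 mi
B→C: 146.7 mi
C→D: 94.4 mi
D→E: 134.1 mi
The longest leg is B–C at 146.7 mi.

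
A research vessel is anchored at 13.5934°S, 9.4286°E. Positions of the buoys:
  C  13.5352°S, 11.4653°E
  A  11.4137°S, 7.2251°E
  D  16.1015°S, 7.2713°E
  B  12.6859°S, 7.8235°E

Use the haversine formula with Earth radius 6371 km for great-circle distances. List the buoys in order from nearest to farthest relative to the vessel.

Distances from the vessel:
B 12.6859°S, 7.8235°E: 201.0 km
C 13.5352°S, 11.4653°E: 220.2 km
A 11.4137°S, 7.2251°E: 340.5 km
D 16.1015°S, 7.2713°E: 362.7 km

B, C, A, D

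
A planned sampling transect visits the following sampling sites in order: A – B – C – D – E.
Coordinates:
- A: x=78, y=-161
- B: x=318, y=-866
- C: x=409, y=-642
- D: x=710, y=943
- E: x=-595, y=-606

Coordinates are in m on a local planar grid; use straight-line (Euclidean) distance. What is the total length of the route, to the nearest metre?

Leg distances:
A→B: 744.7 m  (cumulative 744.7 m)
B→C: 241.8 m  (cumulative 986.5 m)
C→D: 1613.3 m  (cumulative 2599.8 m)
D→E: 2025.4 m  (cumulative 4625.3 m)
Total route length ≈ 4625 m.

4625 m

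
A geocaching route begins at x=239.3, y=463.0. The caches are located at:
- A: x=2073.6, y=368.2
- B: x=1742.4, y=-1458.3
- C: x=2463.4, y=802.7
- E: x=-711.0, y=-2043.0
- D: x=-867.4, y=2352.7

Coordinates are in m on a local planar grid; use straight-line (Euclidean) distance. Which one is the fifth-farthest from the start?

Distances from the start (x=239.3, y=463.0):
E: 2680.1 m
B: 2439.4 m
C: 2249.9 m
D: 2189.9 m
A: 1836.7 m
The fifth-farthest is A at 1836.7 m.

A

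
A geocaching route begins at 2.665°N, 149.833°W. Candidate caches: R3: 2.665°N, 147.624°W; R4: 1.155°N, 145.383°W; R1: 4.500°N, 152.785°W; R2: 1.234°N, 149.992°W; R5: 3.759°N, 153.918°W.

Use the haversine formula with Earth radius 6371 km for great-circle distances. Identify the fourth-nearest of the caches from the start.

R5

Distance to each, sorted:
R2: 160.1 km
R3: 245.4 km
R1: 385.9 km
R5: 469.5 km
R4: 522.3 km
The fourth-nearest is R5 at 469.5 km.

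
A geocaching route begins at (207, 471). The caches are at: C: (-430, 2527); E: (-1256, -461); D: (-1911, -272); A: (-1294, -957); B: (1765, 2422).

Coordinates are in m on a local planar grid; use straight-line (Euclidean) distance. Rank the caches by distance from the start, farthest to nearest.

B, D, C, A, E

Distance from the start at (207, 471) to each:
B (1765, 2422): 2496.8 m
D (-1911, -272): 2244.5 m
C (-430, 2527): 2152.4 m
A (-1294, -957): 2071.8 m
E (-1256, -461): 1734.6 m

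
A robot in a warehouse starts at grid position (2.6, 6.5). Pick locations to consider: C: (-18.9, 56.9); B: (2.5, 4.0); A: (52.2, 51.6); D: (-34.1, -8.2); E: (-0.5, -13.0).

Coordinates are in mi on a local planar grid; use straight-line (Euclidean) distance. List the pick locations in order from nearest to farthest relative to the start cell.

Distance from the start cell at (2.6, 6.5) to each:
B (2.5, 4.0): 2.5 mi
E (-0.5, -13.0): 19.7 mi
D (-34.1, -8.2): 39.5 mi
C (-18.9, 56.9): 54.8 mi
A (52.2, 51.6): 67.0 mi

B, E, D, C, A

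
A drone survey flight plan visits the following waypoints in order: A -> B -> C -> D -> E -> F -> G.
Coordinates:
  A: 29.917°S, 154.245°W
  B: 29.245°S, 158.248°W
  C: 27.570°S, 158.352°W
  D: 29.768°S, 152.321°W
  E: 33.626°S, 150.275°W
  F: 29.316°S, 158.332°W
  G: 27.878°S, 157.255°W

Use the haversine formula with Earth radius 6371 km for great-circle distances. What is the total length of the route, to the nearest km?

Leg distances:
A→B: 394.2 km  (cumulative 394.2 km)
B→C: 186.5 km  (cumulative 580.7 km)
C→D: 637.0 km  (cumulative 1217.8 km)
D→E: 470.6 km  (cumulative 1688.4 km)
E→F: 901.5 km  (cumulative 2589.9 km)
F→G: 191.4 km  (cumulative 2781.2 km)
Total route length ≈ 2781 km.

2781 km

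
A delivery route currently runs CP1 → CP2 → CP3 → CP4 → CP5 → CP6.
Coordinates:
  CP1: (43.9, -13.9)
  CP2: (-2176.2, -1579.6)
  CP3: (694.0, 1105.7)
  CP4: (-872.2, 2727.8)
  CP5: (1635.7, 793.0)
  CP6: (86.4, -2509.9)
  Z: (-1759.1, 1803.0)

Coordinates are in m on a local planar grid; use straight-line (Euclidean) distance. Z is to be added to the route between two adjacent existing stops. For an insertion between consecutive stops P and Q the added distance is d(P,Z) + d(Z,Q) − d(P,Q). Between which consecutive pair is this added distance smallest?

between CP3 and CP4

Added distance for inserting Z between each consecutive pair:
CP1–CP2: 3251.2 m
CP2–CP3: 2028.0 m
CP3–CP4: 1576.8 m
CP4–CP5: 1655.7 m
CP5–CP6: 4584.8 m
Smallest added distance is 1576.8 m, inserting between CP3 and CP4.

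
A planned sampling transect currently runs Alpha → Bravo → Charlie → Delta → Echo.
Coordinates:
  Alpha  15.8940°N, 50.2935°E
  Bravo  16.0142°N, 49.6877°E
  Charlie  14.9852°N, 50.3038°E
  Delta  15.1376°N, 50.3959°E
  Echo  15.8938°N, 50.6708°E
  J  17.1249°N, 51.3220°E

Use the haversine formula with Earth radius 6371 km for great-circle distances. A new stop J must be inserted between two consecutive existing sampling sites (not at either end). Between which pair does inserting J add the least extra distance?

Added distance for inserting J between each consecutive pair:
Alpha–Bravo: 322.8 km
Bravo–Charlie: 343.0 km
Charlie–Delta: 484.1 km
Delta–Echo: 306.5 km
Smallest added distance is 306.5 km, inserting between Delta and Echo.

between Delta and Echo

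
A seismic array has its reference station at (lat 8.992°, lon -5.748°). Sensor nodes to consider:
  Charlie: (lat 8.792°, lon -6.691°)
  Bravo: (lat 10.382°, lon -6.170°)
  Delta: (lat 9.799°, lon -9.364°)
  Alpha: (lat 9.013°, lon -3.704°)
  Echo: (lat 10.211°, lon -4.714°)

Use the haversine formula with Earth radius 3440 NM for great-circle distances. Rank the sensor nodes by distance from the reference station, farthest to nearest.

Distance from the reference station at (lat 8.992°, lon -5.748°) to each:
Delta (lat 9.799°, lon -9.364°): 219.6 NM
Alpha (lat 9.013°, lon -3.704°): 121.2 NM
Echo (lat 10.211°, lon -4.714°): 95.4 NM
Bravo (lat 10.382°, lon -6.170°): 87.1 NM
Charlie (lat 8.792°, lon -6.691°): 57.2 NM

Delta, Alpha, Echo, Bravo, Charlie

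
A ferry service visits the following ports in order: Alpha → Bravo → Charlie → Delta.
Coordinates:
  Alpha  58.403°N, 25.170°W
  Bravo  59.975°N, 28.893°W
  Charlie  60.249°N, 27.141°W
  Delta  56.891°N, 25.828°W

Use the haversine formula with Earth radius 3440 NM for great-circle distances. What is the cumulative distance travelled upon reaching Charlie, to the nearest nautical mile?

203 NM

Leg distances:
Alpha→Bravo: 148.3 NM  (cumulative 148.3 NM)
Bravo→Charlie: 54.9 NM  (cumulative 203.3 NM)
Cumulative distance at Charlie ≈ 203 NM.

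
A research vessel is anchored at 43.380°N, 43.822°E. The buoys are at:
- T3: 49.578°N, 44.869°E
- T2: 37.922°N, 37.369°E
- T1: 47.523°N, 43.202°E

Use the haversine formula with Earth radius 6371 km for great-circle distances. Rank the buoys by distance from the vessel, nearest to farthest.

Computing each great-circle distance from 43.380°N, 43.822°E:
T1 47.523°N, 43.202°E: 463.2 km
T3 49.578°N, 44.869°E: 693.8 km
T2 37.922°N, 37.369°E: 814.8 km

T1, T3, T2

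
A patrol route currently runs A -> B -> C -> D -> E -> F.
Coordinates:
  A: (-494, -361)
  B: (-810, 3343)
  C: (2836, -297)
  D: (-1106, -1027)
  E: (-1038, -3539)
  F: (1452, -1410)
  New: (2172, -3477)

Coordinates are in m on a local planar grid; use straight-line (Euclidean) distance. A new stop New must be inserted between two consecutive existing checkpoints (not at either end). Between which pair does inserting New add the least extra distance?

Added distance for inserting New between each consecutive pair:
A–B: 7826.8 m
B–C: 5540.0 m
C–D: 3332.0 m
D–E: 4790.1 m
E–F: 2123.3 m
Smallest added distance is 2123.3 m, inserting between E and F.

between E and F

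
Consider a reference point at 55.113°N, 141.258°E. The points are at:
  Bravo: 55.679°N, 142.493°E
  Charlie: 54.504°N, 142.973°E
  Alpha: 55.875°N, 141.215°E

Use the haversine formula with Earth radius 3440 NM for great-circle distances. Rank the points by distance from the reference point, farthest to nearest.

Distances from the reference point:
Charlie 54.504°N, 142.973°E: 69.7 NM
Bravo 55.679°N, 142.493°E: 54.1 NM
Alpha 55.875°N, 141.215°E: 45.8 NM

Charlie, Bravo, Alpha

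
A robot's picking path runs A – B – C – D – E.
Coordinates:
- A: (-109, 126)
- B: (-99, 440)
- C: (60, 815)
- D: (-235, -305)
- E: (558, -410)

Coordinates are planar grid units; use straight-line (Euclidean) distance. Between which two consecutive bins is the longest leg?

Leg distances:
A→B: 314.2
B→C: 407.3
C→D: 1158.2
D→E: 799.9
The longest leg is C–D at 1158.2.

C–D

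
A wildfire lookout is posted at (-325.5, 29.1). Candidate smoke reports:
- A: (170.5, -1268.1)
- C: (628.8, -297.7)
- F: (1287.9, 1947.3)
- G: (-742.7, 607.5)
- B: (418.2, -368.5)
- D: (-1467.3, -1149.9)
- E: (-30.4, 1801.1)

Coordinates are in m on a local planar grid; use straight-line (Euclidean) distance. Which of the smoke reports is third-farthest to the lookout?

Distance to each, sorted:
F: 2506.5 m
E: 1796.4 m
D: 1641.3 m
A: 1388.8 m
C: 1008.7 m
B: 843.3 m
G: 713.2 m
The third-farthest is D at 1641.3 m.

D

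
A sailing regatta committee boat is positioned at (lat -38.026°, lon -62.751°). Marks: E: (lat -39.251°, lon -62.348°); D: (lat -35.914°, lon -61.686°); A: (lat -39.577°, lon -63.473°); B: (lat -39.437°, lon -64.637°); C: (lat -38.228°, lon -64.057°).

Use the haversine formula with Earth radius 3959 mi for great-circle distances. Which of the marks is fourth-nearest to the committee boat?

B

Distance to each, sorted:
C: 72.3 mi
E: 87.4 mi
A: 114.0 mi
B: 140.8 mi
D: 157.3 mi
The fourth-nearest is B at 140.8 mi.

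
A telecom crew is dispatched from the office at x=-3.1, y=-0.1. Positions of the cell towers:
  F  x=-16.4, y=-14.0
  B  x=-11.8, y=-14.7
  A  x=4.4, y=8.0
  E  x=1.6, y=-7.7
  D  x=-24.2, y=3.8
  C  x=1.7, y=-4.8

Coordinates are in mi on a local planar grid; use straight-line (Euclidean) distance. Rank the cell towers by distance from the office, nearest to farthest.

C, E, A, B, F, D

Distance from the office at x=-3.1, y=-0.1 to each:
C x=1.7, y=-4.8: 6.7 mi
E x=1.6, y=-7.7: 8.9 mi
A x=4.4, y=8.0: 11.0 mi
B x=-11.8, y=-14.7: 17.0 mi
F x=-16.4, y=-14.0: 19.2 mi
D x=-24.2, y=3.8: 21.5 mi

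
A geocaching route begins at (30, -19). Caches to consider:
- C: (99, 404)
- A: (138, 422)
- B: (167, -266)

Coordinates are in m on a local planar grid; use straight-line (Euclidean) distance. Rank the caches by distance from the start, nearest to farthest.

Computing each straight-line distance from (30, -19):
B (167, -266): 282.4 m
C (99, 404): 428.6 m
A (138, 422): 454.0 m

B, C, A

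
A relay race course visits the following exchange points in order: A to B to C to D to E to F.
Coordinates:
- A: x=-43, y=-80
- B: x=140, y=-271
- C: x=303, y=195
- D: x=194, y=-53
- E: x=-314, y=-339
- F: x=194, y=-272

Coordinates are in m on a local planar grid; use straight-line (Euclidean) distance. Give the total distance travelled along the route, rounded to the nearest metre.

2124 m

Leg distances:
A→B: 264.5 m  (cumulative 264.5 m)
B→C: 493.7 m  (cumulative 758.2 m)
C→D: 270.9 m  (cumulative 1029.1 m)
D→E: 583.0 m  (cumulative 1612.1 m)
E→F: 512.4 m  (cumulative 2124.5 m)
Total route length ≈ 2124 m.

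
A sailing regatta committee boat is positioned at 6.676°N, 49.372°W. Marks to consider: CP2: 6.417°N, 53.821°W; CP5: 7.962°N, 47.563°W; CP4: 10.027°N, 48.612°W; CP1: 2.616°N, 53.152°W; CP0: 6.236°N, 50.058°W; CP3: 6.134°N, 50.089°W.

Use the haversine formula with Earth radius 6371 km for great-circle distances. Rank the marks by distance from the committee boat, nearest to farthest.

Distances from the committee boat:
CP0 6.236°N, 50.058°W: 90.2 km
CP3 6.134°N, 50.089°W: 99.5 km
CP5 7.962°N, 47.563°W: 245.5 km
CP4 10.027°N, 48.612°W: 381.9 km
CP2 6.417°N, 53.821°W: 492.3 km
CP1 2.616°N, 53.152°W: 615.8 km

CP0, CP3, CP5, CP4, CP2, CP1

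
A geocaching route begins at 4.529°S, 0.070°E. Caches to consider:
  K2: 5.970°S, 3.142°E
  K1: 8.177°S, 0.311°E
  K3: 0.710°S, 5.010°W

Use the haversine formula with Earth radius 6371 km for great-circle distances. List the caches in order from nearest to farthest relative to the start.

K2, K1, K3

Computing each great-circle distance from 4.529°S, 0.070°E:
K2 5.970°S, 3.142°E: 376.0 km
K1 8.177°S, 0.311°E: 406.5 km
K3 0.710°S, 5.010°W: 706.1 km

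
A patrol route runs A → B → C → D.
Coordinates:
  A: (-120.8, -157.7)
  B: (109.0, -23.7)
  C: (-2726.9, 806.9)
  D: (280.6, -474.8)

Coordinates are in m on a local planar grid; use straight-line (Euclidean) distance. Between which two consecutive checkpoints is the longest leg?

Leg distances:
A→B: 266.0 m
B→C: 2955.0 m
C→D: 3269.2 m
The longest leg is C–D at 3269.2 m.

C–D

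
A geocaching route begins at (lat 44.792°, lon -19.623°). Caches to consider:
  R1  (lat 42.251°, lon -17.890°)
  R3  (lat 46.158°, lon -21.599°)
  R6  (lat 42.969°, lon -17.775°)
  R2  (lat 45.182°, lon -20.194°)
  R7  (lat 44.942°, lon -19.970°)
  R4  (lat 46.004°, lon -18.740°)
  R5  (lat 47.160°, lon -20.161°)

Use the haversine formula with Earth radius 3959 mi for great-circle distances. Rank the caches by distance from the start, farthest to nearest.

R1, R5, R6, R3, R4, R2, R7

Computing each great-circle distance from (lat 44.792°, lon -19.623°):
R1 (lat 42.251°, lon -17.890°): 195.9 mi
R5 (lat 47.160°, lon -20.161°): 165.6 mi
R6 (lat 42.969°, lon -17.775°): 156.0 mi
R3 (lat 46.158°, lon -21.599°): 134.4 mi
R4 (lat 46.004°, lon -18.740°): 94.1 mi
R2 (lat 45.182°, lon -20.194°): 38.8 mi
R7 (lat 44.942°, lon -19.970°): 19.9 mi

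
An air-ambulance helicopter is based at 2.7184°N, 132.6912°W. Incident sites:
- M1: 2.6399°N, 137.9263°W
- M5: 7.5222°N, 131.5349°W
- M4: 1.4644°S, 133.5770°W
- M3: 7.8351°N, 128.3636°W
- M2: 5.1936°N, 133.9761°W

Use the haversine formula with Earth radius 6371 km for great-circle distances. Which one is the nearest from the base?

M2

Distance to each, sorted:
M2: 309.9 km
M4: 475.4 km
M5: 549.3 km
M1: 581.5 km
M3: 743.7 km
The nearest is M2 at 309.9 km.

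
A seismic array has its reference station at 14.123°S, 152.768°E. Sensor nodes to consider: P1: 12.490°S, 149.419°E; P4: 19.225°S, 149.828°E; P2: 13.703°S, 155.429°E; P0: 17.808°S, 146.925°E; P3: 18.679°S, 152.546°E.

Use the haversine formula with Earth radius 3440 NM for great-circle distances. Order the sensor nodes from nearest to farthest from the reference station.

Distance from the reference station at 14.123°S, 152.768°E to each:
P2 13.703°S, 155.429°E: 157.1 NM
P1 12.490°S, 149.419°E: 218.9 NM
P3 18.679°S, 152.546°E: 273.8 NM
P4 19.225°S, 149.828°E: 349.9 NM
P0 17.808°S, 146.925°E: 403.3 NM

P2, P1, P3, P4, P0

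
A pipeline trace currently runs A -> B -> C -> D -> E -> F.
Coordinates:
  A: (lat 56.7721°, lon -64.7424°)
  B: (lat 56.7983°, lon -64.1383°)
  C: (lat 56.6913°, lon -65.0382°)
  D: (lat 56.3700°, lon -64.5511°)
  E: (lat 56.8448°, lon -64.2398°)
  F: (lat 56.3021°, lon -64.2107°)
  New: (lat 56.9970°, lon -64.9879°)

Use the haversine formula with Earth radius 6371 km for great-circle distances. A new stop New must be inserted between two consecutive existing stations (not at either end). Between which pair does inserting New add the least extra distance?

between B and C

Added distance for inserting New between each consecutive pair:
A–B: 48.3 km
B–C: 34.1 km
C–D: 62.2 km
D–E: 67.0 km
E–F: 78.8 km
Smallest added distance is 34.1 km, inserting between B and C.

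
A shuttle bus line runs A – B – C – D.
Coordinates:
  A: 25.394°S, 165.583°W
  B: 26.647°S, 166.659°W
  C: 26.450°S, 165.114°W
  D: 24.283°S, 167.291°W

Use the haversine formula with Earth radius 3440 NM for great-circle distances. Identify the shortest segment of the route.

Leg distances:
A→B: 95.0 NM
B→C: 83.8 NM
C→D: 175.7 NM
The shortest leg is B–C at 83.8 NM.

B–C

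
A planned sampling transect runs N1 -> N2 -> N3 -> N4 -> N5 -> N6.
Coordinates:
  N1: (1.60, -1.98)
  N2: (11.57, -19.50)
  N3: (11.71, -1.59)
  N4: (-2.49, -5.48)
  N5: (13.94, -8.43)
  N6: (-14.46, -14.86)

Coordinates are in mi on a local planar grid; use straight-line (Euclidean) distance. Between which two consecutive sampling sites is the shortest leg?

N3–N4

Leg distances:
N1→N2: 20.2 mi
N2→N3: 17.9 mi
N3→N4: 14.7 mi
N4→N5: 16.7 mi
N5→N6: 29.1 mi
The shortest leg is N3–N4 at 14.7 mi.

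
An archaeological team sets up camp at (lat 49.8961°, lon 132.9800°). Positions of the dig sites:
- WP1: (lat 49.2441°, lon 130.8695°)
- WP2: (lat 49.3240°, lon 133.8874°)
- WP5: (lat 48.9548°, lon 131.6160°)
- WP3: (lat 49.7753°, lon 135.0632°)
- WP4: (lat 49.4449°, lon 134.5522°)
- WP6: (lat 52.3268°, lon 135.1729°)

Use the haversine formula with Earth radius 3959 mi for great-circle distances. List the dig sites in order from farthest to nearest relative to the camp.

Distances from the camp:
WP6 (lat 52.3268°, lon 135.1729°): 193.0 mi
WP1 (lat 49.2441°, lon 130.8695°): 104.8 mi
WP3 (lat 49.7753°, lon 135.0632°): 93.2 mi
WP5 (lat 48.9548°, lon 131.6160°): 89.4 mi
WP4 (lat 49.4449°, lon 134.5522°): 76.9 mi
WP2 (lat 49.3240°, lon 133.8874°): 56.7 mi

WP6, WP1, WP3, WP5, WP4, WP2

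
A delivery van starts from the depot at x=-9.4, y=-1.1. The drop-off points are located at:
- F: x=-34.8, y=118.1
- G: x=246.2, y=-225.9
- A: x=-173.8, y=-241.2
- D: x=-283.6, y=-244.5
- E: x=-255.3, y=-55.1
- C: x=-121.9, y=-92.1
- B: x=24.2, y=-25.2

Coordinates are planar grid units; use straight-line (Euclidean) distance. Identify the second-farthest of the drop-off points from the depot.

G

Distances from the depot (x=-9.4, y=-1.1):
D: 366.6
G: 340.4
A: 291.0
E: 251.8
C: 144.7
F: 121.9
B: 41.3
The second-farthest is G at 340.4.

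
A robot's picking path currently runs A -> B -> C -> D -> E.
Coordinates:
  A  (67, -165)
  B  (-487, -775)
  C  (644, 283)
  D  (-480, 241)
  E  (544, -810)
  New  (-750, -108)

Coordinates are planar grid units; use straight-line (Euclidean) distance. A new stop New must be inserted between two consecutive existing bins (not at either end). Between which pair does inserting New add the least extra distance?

between D and E

Added distance for inserting New between each consecutive pair:
A–B: 711.9
B–C: 616.1
C–D: 764.3
D–E: 446.0
Smallest added distance is 446.0, inserting between D and E.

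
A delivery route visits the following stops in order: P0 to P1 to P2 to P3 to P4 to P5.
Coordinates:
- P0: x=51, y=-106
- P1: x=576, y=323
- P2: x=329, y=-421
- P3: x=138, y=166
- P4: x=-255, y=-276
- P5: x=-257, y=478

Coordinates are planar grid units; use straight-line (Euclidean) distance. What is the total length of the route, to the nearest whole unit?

Leg distances:
P0→P1: 678.0  (cumulative 678.0)
P1→P2: 783.9  (cumulative 1461.9)
P2→P3: 617.3  (cumulative 2079.2)
P3→P4: 591.4  (cumulative 2670.7)
P4→P5: 754.0  (cumulative 3424.7)
Total route length ≈ 3425.

3425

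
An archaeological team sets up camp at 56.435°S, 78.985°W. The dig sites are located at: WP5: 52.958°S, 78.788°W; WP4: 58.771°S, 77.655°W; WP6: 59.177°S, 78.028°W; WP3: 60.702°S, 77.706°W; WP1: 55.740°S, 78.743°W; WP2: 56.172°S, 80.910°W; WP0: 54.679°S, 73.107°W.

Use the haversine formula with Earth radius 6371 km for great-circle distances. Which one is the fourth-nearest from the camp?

WP6

Distances from the camp (56.435°S, 78.985°W):
WP1: 78.7 km
WP2: 122.3 km
WP4: 271.6 km
WP6: 310.1 km
WP5: 386.8 km
WP0: 417.9 km
WP3: 480.2 km
The fourth-nearest is WP6 at 310.1 km.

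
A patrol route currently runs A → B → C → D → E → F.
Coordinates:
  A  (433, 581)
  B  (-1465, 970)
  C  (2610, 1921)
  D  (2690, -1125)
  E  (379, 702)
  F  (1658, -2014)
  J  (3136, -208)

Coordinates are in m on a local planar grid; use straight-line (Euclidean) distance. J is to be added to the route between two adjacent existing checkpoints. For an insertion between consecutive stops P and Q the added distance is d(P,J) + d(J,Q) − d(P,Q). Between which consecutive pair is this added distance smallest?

between C and D

Added distance for inserting J between each consecutive pair:
A–B: 5627.8 m
B–C: 2757.9 m
C–D: 165.7 m
D–E: 977.1 m
E–F: 2234.9 m
Smallest added distance is 165.7 m, inserting between C and D.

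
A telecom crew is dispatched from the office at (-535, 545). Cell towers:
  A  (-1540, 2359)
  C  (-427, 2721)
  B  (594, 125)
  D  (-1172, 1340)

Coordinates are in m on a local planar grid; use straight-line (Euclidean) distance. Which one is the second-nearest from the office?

Distance to each, sorted:
D: 1018.7 m
B: 1204.6 m
A: 2073.8 m
C: 2178.7 m
The second-nearest is B at 1204.6 m.

B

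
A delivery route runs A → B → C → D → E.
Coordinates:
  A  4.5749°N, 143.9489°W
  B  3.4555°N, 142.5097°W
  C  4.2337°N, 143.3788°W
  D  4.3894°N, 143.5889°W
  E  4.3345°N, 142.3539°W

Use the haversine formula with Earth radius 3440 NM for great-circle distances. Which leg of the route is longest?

Leg distances:
A→B: 109.3 NM
B→C: 70.0 NM
C→D: 15.7 NM
D→E: 74.0 NM
The longest leg is A–B at 109.3 NM.

A–B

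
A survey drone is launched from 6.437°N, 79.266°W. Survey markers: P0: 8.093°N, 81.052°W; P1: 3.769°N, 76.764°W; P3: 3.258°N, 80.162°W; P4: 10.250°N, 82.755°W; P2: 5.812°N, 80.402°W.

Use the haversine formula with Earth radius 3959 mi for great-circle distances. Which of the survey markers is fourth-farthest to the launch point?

Distance to each, sorted:
P4: 355.4 mi
P1: 252.3 mi
P3: 228.2 mi
P0: 167.6 mi
P2: 89.2 mi
The fourth-farthest is P0 at 167.6 mi.

P0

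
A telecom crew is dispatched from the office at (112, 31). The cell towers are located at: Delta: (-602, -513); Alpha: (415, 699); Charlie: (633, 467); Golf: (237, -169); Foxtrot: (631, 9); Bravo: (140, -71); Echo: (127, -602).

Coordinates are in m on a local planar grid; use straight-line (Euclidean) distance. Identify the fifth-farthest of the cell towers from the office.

Distances from the office ((112, 31)):
Delta: 897.6 m
Alpha: 733.5 m
Charlie: 679.4 m
Echo: 633.2 m
Foxtrot: 519.5 m
Golf: 235.8 m
Bravo: 105.8 m
The fifth-farthest is Foxtrot at 519.5 m.

Foxtrot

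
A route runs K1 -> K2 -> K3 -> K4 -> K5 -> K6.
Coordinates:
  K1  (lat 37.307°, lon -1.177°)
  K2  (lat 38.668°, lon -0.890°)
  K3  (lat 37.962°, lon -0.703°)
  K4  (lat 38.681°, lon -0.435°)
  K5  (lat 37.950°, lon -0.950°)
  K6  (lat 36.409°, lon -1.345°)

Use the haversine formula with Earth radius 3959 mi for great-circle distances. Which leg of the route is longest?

Leg distances:
K1→K2: 95.3 mi
K2→K3: 49.8 mi
K3→K4: 51.8 mi
K4→K5: 57.7 mi
K5→K6: 108.7 mi
The longest leg is K5–K6 at 108.7 mi.

K5–K6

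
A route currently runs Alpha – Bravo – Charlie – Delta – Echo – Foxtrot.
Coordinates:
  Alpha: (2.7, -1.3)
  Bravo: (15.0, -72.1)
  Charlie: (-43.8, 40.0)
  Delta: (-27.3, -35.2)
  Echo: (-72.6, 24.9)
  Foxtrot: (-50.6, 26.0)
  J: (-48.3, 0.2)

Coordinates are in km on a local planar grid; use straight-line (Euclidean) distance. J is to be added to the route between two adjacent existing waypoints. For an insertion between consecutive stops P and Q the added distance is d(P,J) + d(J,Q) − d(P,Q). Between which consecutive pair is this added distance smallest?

Added distance for inserting J between each consecutive pair:
Alpha–Bravo: 75.3 km
Bravo–Charlie: 9.6 km
Charlie–Delta: 4.2 km
Delta–Echo: 0.5 km
Echo–Foxtrot: 38.5 km
Smallest added distance is 0.5 km, inserting between Delta and Echo.

between Delta and Echo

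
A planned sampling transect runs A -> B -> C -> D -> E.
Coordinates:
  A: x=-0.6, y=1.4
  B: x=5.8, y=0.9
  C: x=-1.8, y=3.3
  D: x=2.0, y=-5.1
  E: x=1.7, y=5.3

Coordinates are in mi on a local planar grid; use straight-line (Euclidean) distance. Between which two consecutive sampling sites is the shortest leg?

Leg distances:
A→B: 6.4 mi
B→C: 8.0 mi
C→D: 9.2 mi
D→E: 10.4 mi
The shortest leg is A–B at 6.4 mi.

A–B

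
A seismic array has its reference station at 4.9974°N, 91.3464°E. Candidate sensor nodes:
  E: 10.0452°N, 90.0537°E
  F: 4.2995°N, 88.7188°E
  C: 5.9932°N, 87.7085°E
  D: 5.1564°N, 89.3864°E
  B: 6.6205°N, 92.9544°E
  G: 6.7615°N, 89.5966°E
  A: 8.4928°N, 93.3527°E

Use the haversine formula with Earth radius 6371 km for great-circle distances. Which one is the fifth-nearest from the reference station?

Distance to each, sorted:
D: 217.8 km
B: 253.4 km
G: 275.6 km
F: 301.4 km
C: 417.6 km
A: 447.4 km
E: 579.1 km
The fifth-nearest is C at 417.6 km.

C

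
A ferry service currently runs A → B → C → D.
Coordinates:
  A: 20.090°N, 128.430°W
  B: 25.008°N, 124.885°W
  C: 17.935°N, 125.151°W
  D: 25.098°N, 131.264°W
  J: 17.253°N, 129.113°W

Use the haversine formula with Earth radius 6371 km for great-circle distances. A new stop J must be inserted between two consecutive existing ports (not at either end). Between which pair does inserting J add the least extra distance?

between C and D

Added distance for inserting J between each consecutive pair:
A–B: 633.9 km
B–C: 607.0 km
C–D: 310.5 km
Smallest added distance is 310.5 km, inserting between C and D.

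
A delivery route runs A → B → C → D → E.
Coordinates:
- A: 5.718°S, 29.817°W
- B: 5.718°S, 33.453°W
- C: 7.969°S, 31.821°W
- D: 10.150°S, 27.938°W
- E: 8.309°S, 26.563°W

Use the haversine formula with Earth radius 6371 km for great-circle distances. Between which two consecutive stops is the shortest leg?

D–E

Leg distances:
A→B: 402.3 km
B→C: 308.4 km
C→D: 490.5 km
D→E: 254.3 km
The shortest leg is D–E at 254.3 km.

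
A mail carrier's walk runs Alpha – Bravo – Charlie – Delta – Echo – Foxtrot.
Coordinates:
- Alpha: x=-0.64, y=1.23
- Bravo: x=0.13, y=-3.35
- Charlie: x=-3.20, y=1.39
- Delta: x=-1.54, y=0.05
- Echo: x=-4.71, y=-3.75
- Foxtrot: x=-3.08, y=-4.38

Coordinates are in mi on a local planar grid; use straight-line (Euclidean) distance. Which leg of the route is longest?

Bravo–Charlie

Leg distances:
Alpha→Bravo: 4.6 mi
Bravo→Charlie: 5.8 mi
Charlie→Delta: 2.1 mi
Delta→Echo: 4.9 mi
Echo→Foxtrot: 1.7 mi
The longest leg is Bravo–Charlie at 5.8 mi.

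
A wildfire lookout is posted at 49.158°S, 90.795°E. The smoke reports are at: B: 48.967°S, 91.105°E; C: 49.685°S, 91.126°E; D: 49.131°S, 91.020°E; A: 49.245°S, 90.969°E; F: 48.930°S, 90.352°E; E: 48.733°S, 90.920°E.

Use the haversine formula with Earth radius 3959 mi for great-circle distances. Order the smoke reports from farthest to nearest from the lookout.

C, E, F, B, D, A

Computing each great-circle distance from 49.158°S, 90.795°E:
C 49.685°S, 91.126°E: 39.3 mi
E 48.733°S, 90.920°E: 29.9 mi
F 48.930°S, 90.352°E: 25.5 mi
B 48.967°S, 91.105°E: 19.3 mi
D 49.131°S, 91.020°E: 10.3 mi
A 49.245°S, 90.969°E: 9.9 mi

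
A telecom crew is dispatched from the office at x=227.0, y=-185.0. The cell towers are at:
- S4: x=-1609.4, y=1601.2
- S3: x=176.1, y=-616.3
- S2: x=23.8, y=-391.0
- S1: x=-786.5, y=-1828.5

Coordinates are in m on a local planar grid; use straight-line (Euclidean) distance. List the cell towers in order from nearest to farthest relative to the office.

S2, S3, S1, S4

Distances from the office:
S2 x=23.8, y=-391.0: 289.4 m
S3 x=176.1, y=-616.3: 434.3 m
S1 x=-786.5, y=-1828.5: 1930.9 m
S4 x=-1609.4, y=1601.2: 2561.8 m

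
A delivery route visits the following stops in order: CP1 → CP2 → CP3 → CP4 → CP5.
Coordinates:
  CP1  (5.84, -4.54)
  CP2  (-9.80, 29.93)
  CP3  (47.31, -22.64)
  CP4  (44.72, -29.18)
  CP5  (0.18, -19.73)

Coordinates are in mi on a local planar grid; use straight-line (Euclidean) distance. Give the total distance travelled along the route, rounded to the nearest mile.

Leg distances:
CP1→CP2: 37.9 mi  (cumulative 37.9 mi)
CP2→CP3: 77.6 mi  (cumulative 115.5 mi)
CP3→CP4: 7.0 mi  (cumulative 122.5 mi)
CP4→CP5: 45.5 mi  (cumulative 168.0 mi)
Total route length ≈ 168 mi.

168 mi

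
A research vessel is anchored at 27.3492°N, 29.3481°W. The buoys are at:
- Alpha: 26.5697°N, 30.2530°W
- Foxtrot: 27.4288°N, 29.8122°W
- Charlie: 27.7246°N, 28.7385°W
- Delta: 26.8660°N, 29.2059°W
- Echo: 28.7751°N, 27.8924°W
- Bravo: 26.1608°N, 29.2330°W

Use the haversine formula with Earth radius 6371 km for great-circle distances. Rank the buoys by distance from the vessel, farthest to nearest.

Computing each great-circle distance from 27.3492°N, 29.3481°W:
Echo 28.7751°N, 27.8924°W: 213.4 km
Bravo 26.1608°N, 29.2330°W: 132.6 km
Alpha 26.5697°N, 30.2530°W: 124.7 km
Charlie 27.7246°N, 28.7385°W: 73.2 km
Delta 26.8660°N, 29.2059°W: 55.5 km
Foxtrot 27.4288°N, 29.8122°W: 46.7 km

Echo, Bravo, Alpha, Charlie, Delta, Foxtrot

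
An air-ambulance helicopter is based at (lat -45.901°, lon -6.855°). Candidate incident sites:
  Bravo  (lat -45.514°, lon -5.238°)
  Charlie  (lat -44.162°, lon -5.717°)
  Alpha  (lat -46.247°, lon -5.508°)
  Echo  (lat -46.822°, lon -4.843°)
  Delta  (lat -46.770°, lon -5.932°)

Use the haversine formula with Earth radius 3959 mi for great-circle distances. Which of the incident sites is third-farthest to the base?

Bravo

Distance to each, sorted:
Charlie: 132.4 mi
Echo: 115.1 mi
Bravo: 82.5 mi
Delta: 74.5 mi
Alpha: 68.9 mi
The third-farthest is Bravo at 82.5 mi.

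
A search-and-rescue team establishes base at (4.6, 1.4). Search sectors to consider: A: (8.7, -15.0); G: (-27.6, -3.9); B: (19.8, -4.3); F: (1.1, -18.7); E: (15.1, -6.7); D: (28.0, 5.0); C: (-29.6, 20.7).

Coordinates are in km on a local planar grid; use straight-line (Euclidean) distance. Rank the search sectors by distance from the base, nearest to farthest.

E, B, A, F, D, G, C

Distances from the base:
E (15.1, -6.7): 13.3 km
B (19.8, -4.3): 16.2 km
A (8.7, -15.0): 16.9 km
F (1.1, -18.7): 20.4 km
D (28.0, 5.0): 23.7 km
G (-27.6, -3.9): 32.6 km
C (-29.6, 20.7): 39.3 km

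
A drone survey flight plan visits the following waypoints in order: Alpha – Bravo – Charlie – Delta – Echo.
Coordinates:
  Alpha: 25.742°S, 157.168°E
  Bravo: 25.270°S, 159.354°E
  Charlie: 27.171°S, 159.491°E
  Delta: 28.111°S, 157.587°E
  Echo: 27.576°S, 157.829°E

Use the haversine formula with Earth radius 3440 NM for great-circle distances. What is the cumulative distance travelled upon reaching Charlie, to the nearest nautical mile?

236 NM

Leg distances:
Alpha→Bravo: 121.8 NM  (cumulative 121.8 NM)
Bravo→Charlie: 114.4 NM  (cumulative 236.2 NM)
Cumulative distance at Charlie ≈ 236 NM.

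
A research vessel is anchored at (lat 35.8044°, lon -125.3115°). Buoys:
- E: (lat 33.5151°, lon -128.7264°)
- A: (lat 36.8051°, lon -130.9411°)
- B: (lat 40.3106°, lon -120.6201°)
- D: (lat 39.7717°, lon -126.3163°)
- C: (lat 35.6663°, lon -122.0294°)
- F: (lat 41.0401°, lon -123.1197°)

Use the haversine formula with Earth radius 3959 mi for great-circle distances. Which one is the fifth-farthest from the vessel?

E

Distance to each, sorted:
B: 402.5 mi
F: 380.7 mi
A: 321.0 mi
D: 279.6 mi
E: 250.4 mi
C: 184.3 mi
The fifth-farthest is E at 250.4 mi.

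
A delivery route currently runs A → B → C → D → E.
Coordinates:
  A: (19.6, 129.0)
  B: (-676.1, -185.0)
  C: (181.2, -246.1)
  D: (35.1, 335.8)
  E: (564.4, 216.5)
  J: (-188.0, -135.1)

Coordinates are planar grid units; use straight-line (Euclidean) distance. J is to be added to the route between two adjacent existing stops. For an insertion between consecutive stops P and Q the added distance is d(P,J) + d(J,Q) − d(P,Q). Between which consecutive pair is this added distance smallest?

Added distance for inserting J between each consecutive pair:
A–B: 63.3
B–C: 16.7
C–D: 306.6
D–E: 809.0
Smallest added distance is 16.7, inserting between B and C.

between B and C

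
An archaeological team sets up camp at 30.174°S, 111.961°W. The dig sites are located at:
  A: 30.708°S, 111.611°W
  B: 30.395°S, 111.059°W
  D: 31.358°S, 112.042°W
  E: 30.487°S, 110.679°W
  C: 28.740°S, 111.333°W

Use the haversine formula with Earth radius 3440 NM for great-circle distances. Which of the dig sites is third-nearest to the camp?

Distances from the camp (30.174°S, 111.961°W):
A: 36.8 NM
B: 48.6 NM
E: 69.0 NM
D: 71.2 NM
C: 92.1 NM
The third-nearest is E at 69.0 NM.

E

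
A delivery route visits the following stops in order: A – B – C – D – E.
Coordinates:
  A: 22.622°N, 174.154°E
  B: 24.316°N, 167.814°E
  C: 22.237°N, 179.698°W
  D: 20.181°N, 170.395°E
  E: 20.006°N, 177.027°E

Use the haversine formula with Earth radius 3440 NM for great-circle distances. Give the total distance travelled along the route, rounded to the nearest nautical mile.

2005 NM

Leg distances:
A→B: 363.6 NM  (cumulative 363.6 NM)
B→C: 699.7 NM  (cumulative 1063.3 NM)
C→D: 568.0 NM  (cumulative 1631.3 NM)
D→E: 374.1 NM  (cumulative 2005.4 NM)
Total route length ≈ 2005 NM.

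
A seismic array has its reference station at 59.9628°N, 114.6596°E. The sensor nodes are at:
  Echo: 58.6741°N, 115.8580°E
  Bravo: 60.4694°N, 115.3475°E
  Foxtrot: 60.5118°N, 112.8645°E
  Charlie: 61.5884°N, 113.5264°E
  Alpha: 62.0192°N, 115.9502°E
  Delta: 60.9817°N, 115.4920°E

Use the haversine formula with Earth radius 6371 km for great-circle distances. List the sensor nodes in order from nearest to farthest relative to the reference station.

Bravo, Foxtrot, Delta, Echo, Charlie, Alpha

Distance from the reference station at 59.9628°N, 114.6596°E to each:
Bravo 60.4694°N, 115.3475°E: 67.9 km
Foxtrot 60.5118°N, 112.8645°E: 116.4 km
Delta 60.9817°N, 115.4920°E: 122.1 km
Echo 58.6741°N, 115.8580°E: 158.6 km
Charlie 61.5884°N, 113.5264°E: 190.9 km
Alpha 62.0192°N, 115.9502°E: 239.0 km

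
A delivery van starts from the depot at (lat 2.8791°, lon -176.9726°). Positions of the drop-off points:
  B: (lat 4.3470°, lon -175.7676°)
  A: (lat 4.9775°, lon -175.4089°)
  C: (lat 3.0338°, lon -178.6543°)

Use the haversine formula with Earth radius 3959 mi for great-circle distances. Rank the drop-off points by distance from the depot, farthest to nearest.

Distances from the depot:
A (lat 4.9775°, lon -175.4089°): 180.7 mi
B (lat 4.3470°, lon -175.7676°): 131.1 mi
C (lat 3.0338°, lon -178.6543°): 116.5 mi

A, B, C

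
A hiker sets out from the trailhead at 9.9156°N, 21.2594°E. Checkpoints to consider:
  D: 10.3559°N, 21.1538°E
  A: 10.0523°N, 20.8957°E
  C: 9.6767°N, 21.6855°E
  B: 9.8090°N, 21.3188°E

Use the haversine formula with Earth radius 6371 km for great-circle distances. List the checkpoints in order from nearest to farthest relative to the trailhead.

Computing each great-circle distance from 9.9156°N, 21.2594°E:
B 9.8090°N, 21.3188°E: 13.5 km
A 10.0523°N, 20.8957°E: 42.6 km
D 10.3559°N, 21.1538°E: 50.3 km
C 9.6767°N, 21.6855°E: 53.7 km

B, A, D, C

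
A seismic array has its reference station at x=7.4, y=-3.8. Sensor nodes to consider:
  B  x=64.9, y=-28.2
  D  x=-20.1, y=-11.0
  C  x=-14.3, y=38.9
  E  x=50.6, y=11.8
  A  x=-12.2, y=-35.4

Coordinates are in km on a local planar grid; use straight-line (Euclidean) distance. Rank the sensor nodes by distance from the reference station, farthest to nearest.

Distances from the reference station:
B x=64.9, y=-28.2: 62.5 km
C x=-14.3, y=38.9: 47.9 km
E x=50.6, y=11.8: 45.9 km
A x=-12.2, y=-35.4: 37.2 km
D x=-20.1, y=-11.0: 28.4 km

B, C, E, A, D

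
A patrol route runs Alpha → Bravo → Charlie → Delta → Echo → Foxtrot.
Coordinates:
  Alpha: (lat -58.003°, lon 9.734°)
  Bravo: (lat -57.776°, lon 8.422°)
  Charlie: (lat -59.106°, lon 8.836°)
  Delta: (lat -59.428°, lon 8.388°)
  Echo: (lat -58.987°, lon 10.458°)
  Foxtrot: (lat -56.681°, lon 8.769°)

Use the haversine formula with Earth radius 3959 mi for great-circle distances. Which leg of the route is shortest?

Charlie–Delta

Leg distances:
Alpha→Bravo: 50.7 mi
Bravo→Charlie: 93.1 mi
Charlie→Delta: 27.3 mi
Delta→Echo: 79.3 mi
Echo→Foxtrot: 171.0 mi
The shortest leg is Charlie–Delta at 27.3 mi.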